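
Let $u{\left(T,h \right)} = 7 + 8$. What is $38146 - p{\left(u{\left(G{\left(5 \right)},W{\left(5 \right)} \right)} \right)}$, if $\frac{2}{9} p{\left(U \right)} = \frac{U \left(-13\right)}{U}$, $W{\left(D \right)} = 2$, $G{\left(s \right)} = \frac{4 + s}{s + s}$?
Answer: $\frac{76409}{2} \approx 38205.0$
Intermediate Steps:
$G{\left(s \right)} = \frac{4 + s}{2 s}$
$u{\left(T,h \right)} = 15$
$p{\left(U \right)} = - \frac{117}{2}$ ($p{\left(U \right)} = \frac{9 \frac{U \left(-13\right)}{U}}{2} = \frac{9 \frac{\left(-13\right) U}{U}}{2} = \frac{9}{2} \left(-13\right) = - \frac{117}{2}$)
$38146 - p{\left(u{\left(G{\left(5 \right)},W{\left(5 \right)} \right)} \right)} = 38146 - - \frac{117}{2} = 38146 + \frac{117}{2} = \frac{76409}{2}$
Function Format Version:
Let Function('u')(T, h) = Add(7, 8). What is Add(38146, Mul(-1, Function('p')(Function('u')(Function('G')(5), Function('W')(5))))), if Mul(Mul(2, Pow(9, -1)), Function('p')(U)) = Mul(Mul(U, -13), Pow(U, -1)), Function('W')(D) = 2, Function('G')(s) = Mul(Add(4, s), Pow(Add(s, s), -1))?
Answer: Rational(76409, 2) ≈ 38205.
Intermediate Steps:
Function('G')(s) = Mul(Rational(1, 2), Pow(s, -1), Add(4, s)) (Function('G')(s) = Mul(Add(4, s), Pow(Mul(2, s), -1)) = Mul(Add(4, s), Mul(Rational(1, 2), Pow(s, -1))) = Mul(Rational(1, 2), Pow(s, -1), Add(4, s)))
Function('u')(T, h) = 15
Function('p')(U) = Rational(-117, 2) (Function('p')(U) = Mul(Rational(9, 2), Mul(Mul(U, -13), Pow(U, -1))) = Mul(Rational(9, 2), Mul(Mul(-13, U), Pow(U, -1))) = Mul(Rational(9, 2), -13) = Rational(-117, 2))
Add(38146, Mul(-1, Function('p')(Function('u')(Function('G')(5), Function('W')(5))))) = Add(38146, Mul(-1, Rational(-117, 2))) = Add(38146, Rational(117, 2)) = Rational(76409, 2)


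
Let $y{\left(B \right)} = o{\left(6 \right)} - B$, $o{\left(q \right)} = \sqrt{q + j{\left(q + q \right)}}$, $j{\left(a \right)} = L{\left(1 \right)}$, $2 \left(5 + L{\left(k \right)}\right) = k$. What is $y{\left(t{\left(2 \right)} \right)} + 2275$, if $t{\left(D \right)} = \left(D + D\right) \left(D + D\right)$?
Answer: $2259 + \frac{\sqrt{6}}{2} \approx 2260.2$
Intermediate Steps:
$L{\left(k \right)} = -5 + \frac{k}{2}$
$j{\left(a \right)} = - \frac{9}{2}$ ($j{\left(a \right)} = -5 + \frac{1}{2} \cdot 1 = -5 + \frac{1}{2} = - \frac{9}{2}$)
$o{\left(q \right)} = \sqrt{- \frac{9}{2} + q}$ ($o{\left(q \right)} = \sqrt{q - \frac{9}{2}} = \sqrt{- \frac{9}{2} + q}$)
$t{\left(D \right)} = 4 D^{2}$ ($t{\left(D \right)} = 2 D 2 D = 4 D^{2}$)
$y{\left(B \right)} = \frac{\sqrt{6}}{2} - B$ ($y{\left(B \right)} = \frac{\sqrt{-18 + 4 \cdot 6}}{2} - B = \frac{\sqrt{-18 + 24}}{2} - B = \frac{\sqrt{6}}{2} - B$)
$y{\left(t{\left(2 \right)} \right)} + 2275 = \left(\frac{\sqrt{6}}{2} - 4 \cdot 2^{2}\right) + 2275 = \left(\frac{\sqrt{6}}{2} - 4 \cdot 4\right) + 2275 = \left(\frac{\sqrt{6}}{2} - 16\right) + 2275 = \left(-16 + \frac{\sqrt{6}}{2}\right) + 2275 = 2259 + \frac{\sqrt{6}}{2}$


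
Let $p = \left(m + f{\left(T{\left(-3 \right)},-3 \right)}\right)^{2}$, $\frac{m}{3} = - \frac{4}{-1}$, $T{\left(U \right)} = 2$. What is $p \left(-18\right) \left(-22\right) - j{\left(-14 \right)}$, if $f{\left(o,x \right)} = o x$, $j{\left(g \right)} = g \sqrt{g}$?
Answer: $14256 + 14 i \sqrt{14} \approx 14256.0 + 52.383 i$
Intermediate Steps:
$m = 12$ ($m = 3 \left(- \frac{4}{-1}\right) = 3 \left(\left(-4\right) \left(-1\right)\right) = 3 \cdot 4 = 12$)
$j{\left(g \right)} = g^{\frac{3}{2}}$
$p = 36$ ($p = \left(12 + 2 \left(-3\right)\right)^{2} = \left(12 - 6\right)^{2} = 6^{2} = 36$)
$p \left(-18\right) \left(-22\right) - j{\left(-14 \right)} = 36 \left(-18\right) \left(-22\right) - \left(-14\right)^{\frac{3}{2}} = \left(-648\right) \left(-22\right) - - 14 i \sqrt{14} = 14256 + 14 i \sqrt{14}$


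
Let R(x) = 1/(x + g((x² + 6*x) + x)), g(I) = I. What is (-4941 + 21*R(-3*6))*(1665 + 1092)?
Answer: -272440307/20 ≈ -1.3622e+7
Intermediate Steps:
R(x) = 1/(x² + 8*x) (R(x) = 1/(x + ((x² + 6*x) + x)) = 1/(x + (x² + 7*x)) = 1/(x² + 8*x))
(-4941 + 21*R(-3*6))*(1665 + 1092) = (-4941 + 21*(1/(((-3*6))*(8 - 3*6))))*(1665 + 1092) = (-4941 + 21*(1/((-18)*(8 - 18))))*2757 = (-4941 + 21*(-1/18/(-10)))*2757 = (-4941 + 21*(-1/18*(-⅒)))*2757 = (-4941 + 21*(1/180))*2757 = (-4941 + 7/60)*2757 = -296453/60*2757 = -272440307/20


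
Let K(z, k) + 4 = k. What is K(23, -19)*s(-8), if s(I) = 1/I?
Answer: 23/8 ≈ 2.8750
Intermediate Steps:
K(z, k) = -4 + k
K(23, -19)*s(-8) = (-4 - 19)/(-8) = -23*(-1/8) = 23/8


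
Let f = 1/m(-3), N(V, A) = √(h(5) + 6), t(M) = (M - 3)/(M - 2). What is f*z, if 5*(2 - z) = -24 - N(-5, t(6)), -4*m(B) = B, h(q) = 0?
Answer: 136/15 + 4*√6/15 ≈ 9.7199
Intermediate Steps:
t(M) = (-3 + M)/(-2 + M)
m(B) = -B/4
N(V, A) = √6 (N(V, A) = √(0 + 6) = √6)
z = 34/5 + √6/5 (z = 2 - (-24 - √6)/5 = 2 + (24/5 + √6/5) = 34/5 + √6/5 ≈ 7.2899)
f = 4/3 (f = 1/(-¼*(-3)) = 1/(¾) = 4/3 ≈ 1.3333)
f*z = 4*(34/5 + √6/5)/3 = 136/15 + 4*√6/15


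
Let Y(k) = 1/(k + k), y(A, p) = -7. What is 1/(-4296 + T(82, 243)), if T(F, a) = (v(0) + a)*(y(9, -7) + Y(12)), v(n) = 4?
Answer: -24/144353 ≈ -0.00016626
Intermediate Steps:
Y(k) = 1/(2*k)
T(F, a) = -167/6 - 167*a/24 (T(F, a) = (4 + a)*(-7 + (1/2)/12) = (4 + a)*(-7 + (1/2)*(1/12)) = (4 + a)*(-7 + 1/24) = (4 + a)*(-167/24) = -167/6 - 167*a/24)
1/(-4296 + T(82, 243)) = 1/(-4296 + (-167/6 - 167/24*243)) = 1/(-4296 + (-167/6 - 13527/8)) = 1/(-4296 - 41249/24) = 1/(-144353/24) = -24/144353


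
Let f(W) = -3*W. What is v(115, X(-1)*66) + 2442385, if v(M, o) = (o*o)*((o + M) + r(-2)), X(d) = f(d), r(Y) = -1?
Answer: 14674033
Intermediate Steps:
X(d) = -3*d
v(M, o) = o**2*(-1 + M + o) (v(M, o) = (o*o)*((o + M) - 1) = o**2*((M + o) - 1) = o**2*(-1 + M + o))
v(115, X(-1)*66) + 2442385 = (-3*(-1)*66)**2*(-1 + 115 - 3*(-1)*66) + 2442385 = (3*66)**2*(-1 + 115 + 3*66) + 2442385 = 198**2*(-1 + 115 + 198) + 2442385 = 39204*312 + 2442385 = 12231648 + 2442385 = 14674033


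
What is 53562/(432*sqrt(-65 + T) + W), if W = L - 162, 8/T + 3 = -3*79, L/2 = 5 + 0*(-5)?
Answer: -22515/33628 - 2133*I*sqrt(58530)/33628 ≈ -0.66953 - 15.345*I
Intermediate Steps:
L = 10 (L = 2*(5 + 0*(-5)) = 2*(5 + 0) = 2*5 = 10)
T = -1/30 (T = 8/(-3 - 3*79) = 8/(-3 - 237) = 8/(-240) = 8*(-1/240) = -1/30 ≈ -0.033333)
W = -152 (W = 10 - 162 = -152)
53562/(432*sqrt(-65 + T) + W) = 53562/(432*sqrt(-65 - 1/30) - 152) = 53562/(432*sqrt(-1951/30) - 152) = 53562/(432*(I*sqrt(58530)/30) - 152) = 53562/(72*I*sqrt(58530)/5 - 152) = 53562/(-152 + 72*I*sqrt(58530)/5)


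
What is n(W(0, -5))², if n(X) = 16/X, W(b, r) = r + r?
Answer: 64/25 ≈ 2.5600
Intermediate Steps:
W(b, r) = 2*r
n(W(0, -5))² = (16/((2*(-5))))² = (16/(-10))² = (16*(-⅒))² = (-8/5)² = 64/25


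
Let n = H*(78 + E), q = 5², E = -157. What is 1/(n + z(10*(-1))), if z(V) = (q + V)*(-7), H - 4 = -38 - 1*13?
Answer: 1/3608 ≈ 0.00027716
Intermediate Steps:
H = -47 (H = 4 + (-38 - 1*13) = 4 + (-38 - 13) = 4 - 51 = -47)
q = 25
n = 3713 (n = -47*(78 - 157) = -47*(-79) = 3713)
z(V) = -175 - 7*V (z(V) = (25 + V)*(-7) = -175 - 7*V)
1/(n + z(10*(-1))) = 1/(3713 + (-175 - 70*(-1))) = 1/(3713 + (-175 - 7*(-10))) = 1/(3713 + (-175 + 70)) = 1/(3713 - 105) = 1/3608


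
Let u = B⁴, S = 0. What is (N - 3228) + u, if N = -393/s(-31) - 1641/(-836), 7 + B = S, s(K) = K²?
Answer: -663160039/803396 ≈ -825.45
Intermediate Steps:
B = -7 (B = -7 + 0 = -7)
u = 2401 (u = (-7)⁴ = 2401)
N = 1248453/803396 (N = -393/((-31)²) - 1641/(-836) = -393/961 - 1641*(-1/836) = -393*1/961 + 1641/836 = -393/961 + 1641/836 = 1248453/803396 ≈ 1.5540)
(N - 3228) + u = (1248453/803396 - 3228) + 2401 = -2592113835/803396 + 2401 = -663160039/803396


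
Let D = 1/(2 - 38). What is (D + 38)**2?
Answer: 1868689/1296 ≈ 1441.9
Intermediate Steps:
D = -1/36 (D = 1/(-36) = -1/36 ≈ -0.027778)
(D + 38)**2 = (-1/36 + 38)**2 = (1367/36)**2 = 1868689/1296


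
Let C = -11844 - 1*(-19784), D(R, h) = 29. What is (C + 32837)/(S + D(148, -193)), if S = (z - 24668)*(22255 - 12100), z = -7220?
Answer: -40777/323822611 ≈ -0.00012592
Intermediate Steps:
S = -323822640 (S = (-7220 - 24668)*(22255 - 12100) = -31888*10155 = -323822640)
C = 7940 (C = -11844 + 19784 = 7940)
(C + 32837)/(S + D(148, -193)) = (7940 + 32837)/(-323822640 + 29) = 40777/(-323822611) = 40777*(-1/323822611) = -40777/323822611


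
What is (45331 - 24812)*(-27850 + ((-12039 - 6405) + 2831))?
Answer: -891817297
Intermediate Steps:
(45331 - 24812)*(-27850 + ((-12039 - 6405) + 2831)) = 20519*(-27850 + (-18444 + 2831)) = 20519*(-27850 - 15613) = 20519*(-43463) = -891817297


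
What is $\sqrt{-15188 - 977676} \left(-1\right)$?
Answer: $- 4 i \sqrt{62054} \approx - 996.43 i$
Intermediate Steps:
$\sqrt{-15188 - 977676} \left(-1\right) = \sqrt{-992864} \left(-1\right) = 4 i \sqrt{62054} \left(-1\right) = - 4 i \sqrt{62054}$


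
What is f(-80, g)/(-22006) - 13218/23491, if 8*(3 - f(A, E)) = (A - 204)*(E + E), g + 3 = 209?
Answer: -634525147/516942946 ≈ -1.2275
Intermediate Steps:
g = 206 (g = -3 + 209 = 206)
f(A, E) = 3 - E*(-204 + A)/4 (f(A, E) = 3 - (A - 204)*(E + E)/8 = 3 - (-204 + A)*2*E/8 = 3 - E*(-204 + A)/4)
f(-80, g)/(-22006) - 13218/23491 = (3 + 51*206 - ¼*(-80)*206)/(-22006) - 13218/23491 = (3 + 10506 + 4120)*(-1/22006) - 13218*1/23491 = 14629*(-1/22006) - 13218/23491 = -14629/22006 - 13218/23491 = -634525147/516942946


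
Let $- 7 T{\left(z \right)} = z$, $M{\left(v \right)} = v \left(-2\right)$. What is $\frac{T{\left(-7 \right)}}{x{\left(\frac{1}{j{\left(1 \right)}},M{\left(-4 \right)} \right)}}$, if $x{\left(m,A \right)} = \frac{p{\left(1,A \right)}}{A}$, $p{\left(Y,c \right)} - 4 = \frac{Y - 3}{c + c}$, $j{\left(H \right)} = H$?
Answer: $\frac{64}{31} \approx 2.0645$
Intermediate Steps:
$M{\left(v \right)} = - 2 v$
$T{\left(z \right)} = - \frac{z}{7}$
$p{\left(Y,c \right)} = 4 + \frac{-3 + Y}{2 c}$ ($p{\left(Y,c \right)} = 4 + \frac{Y - 3}{c + c} = 4 + \frac{-3 + Y}{2 c}$)
$x{\left(m,A \right)} = \frac{-2 + 8 A}{2 A^{2}}$ ($x{\left(m,A \right)} = \frac{\frac{1}{2} \frac{1}{A} \left(-3 + 1 + 8 A\right)}{A} = \frac{\frac{1}{2} \frac{1}{A} \left(-2 + 8 A\right)}{A} = \frac{-2 + 8 A}{2 A^{2}}$)
$\frac{T{\left(-7 \right)}}{x{\left(\frac{1}{j{\left(1 \right)}},M{\left(-4 \right)} \right)}} = \frac{\left(- \frac{1}{7}\right) \left(-7\right)}{\frac{1}{64} \left(-1 + 4 \left(\left(-2\right) \left(-4\right)\right)\right)} = 1 \frac{1}{\frac{1}{64} \left(-1 + 4 \cdot 8\right)} = 1 \frac{1}{\frac{1}{64} \left(-1 + 32\right)} = 1 \frac{1}{\frac{1}{64} \cdot 31} = 1 \frac{1}{\frac{31}{64}} = 1 \cdot \frac{64}{31} = \frac{64}{31}$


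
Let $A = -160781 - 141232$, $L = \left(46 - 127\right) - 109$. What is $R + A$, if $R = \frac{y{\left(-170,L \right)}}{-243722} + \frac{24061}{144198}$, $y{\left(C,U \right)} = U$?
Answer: $- \frac{5307003460021883}{17572112478} \approx -3.0201 \cdot 10^{5}$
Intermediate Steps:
$L = -190$ ($L = -81 - 109 = -190$)
$A = -302013$ ($A = -160781 - 141232 = -302013$)
$R = \frac{2945796331}{17572112478}$ ($R = - \frac{190}{-243722} + \frac{24061}{144198} = \left(-190\right) \left(- \frac{1}{243722}\right) + 24061 \cdot \frac{1}{144198} = \frac{95}{121861} + \frac{24061}{144198} = \frac{2945796331}{17572112478} \approx 0.16764$)
$R + A = \frac{2945796331}{17572112478} - 302013 = - \frac{5307003460021883}{17572112478}$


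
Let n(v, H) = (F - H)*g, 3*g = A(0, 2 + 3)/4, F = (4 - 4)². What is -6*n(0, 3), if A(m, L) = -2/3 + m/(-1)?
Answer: -1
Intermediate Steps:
F = 0 (F = 0² = 0)
A(m, L) = -⅔ - m (A(m, L) = -2*⅓ + m*(-1) = -⅔ - m)
g = -1/18 (g = ((-⅔ - 1*0)/4)/3 = ((-⅔ + 0)*(¼))/3 = (-⅔*¼)/3 = (⅓)*(-⅙) = -1/18 ≈ -0.055556)
n(v, H) = H/18 (n(v, H) = (0 - H)*(-1/18) = -H*(-1/18) = H/18)
-6*n(0, 3) = -3/3 = -6*⅙ = -1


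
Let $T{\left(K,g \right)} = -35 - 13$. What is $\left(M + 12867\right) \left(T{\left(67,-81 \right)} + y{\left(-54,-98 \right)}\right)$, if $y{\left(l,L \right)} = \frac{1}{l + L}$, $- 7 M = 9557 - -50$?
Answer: $- \frac{293565607}{532} \approx -5.5182 \cdot 10^{5}$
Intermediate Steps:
$T{\left(K,g \right)} = -48$ ($T{\left(K,g \right)} = -35 - 13 = -48$)
$M = - \frac{9607}{7}$ ($M = - \frac{9557 - -50}{7} = - \frac{9557 + 50}{7} = \left(- \frac{1}{7}\right) 9607 = - \frac{9607}{7} \approx -1372.4$)
$y{\left(l,L \right)} = \frac{1}{L + l}$
$\left(M + 12867\right) \left(T{\left(67,-81 \right)} + y{\left(-54,-98 \right)}\right) = \left(- \frac{9607}{7} + 12867\right) \left(-48 + \frac{1}{-98 - 54}\right) = \frac{80462 \left(-48 + \frac{1}{-152}\right)}{7} = \frac{80462 \left(-48 - \frac{1}{152}\right)}{7} = \frac{80462}{7} \left(- \frac{7297}{152}\right) = - \frac{293565607}{532}$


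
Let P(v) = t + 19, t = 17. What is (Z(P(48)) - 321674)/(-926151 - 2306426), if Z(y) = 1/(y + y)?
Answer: 23160527/232745544 ≈ 0.099510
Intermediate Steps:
P(v) = 36 (P(v) = 17 + 19 = 36)
Z(y) = 1/(2*y)
(Z(P(48)) - 321674)/(-926151 - 2306426) = ((½)/36 - 321674)/(-926151 - 2306426) = ((½)*(1/36) - 321674)/(-3232577) = (1/72 - 321674)*(-1/3232577) = -23160527/72*(-1/3232577) = 23160527/232745544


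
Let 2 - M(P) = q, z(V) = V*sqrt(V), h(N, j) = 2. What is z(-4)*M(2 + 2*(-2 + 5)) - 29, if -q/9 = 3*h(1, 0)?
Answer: -29 - 448*I ≈ -29.0 - 448.0*I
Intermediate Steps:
q = -54 (q = -27*2 = -9*6 = -54)
z(V) = V**(3/2)
M(P) = 56 (M(P) = 2 - 1*(-54) = 2 + 54 = 56)
z(-4)*M(2 + 2*(-2 + 5)) - 29 = (-4)**(3/2)*56 - 29 = -8*I*56 - 29 = -448*I - 29 = -29 - 448*I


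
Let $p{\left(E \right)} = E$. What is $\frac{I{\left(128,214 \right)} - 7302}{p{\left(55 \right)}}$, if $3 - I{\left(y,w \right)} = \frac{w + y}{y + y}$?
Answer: $- \frac{934443}{7040} \approx -132.73$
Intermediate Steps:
$I{\left(y,w \right)} = 3 - \frac{w + y}{2 y}$ ($I{\left(y,w \right)} = 3 - \frac{w + y}{y + y} = 3 - \frac{w + y}{2 y}$)
$\frac{I{\left(128,214 \right)} - 7302}{p{\left(55 \right)}} = \frac{\frac{\left(-1\right) 214 + 5 \cdot 128}{2 \cdot 128} - 7302}{55} = \left(\frac{1}{2} \cdot \frac{1}{128} \left(-214 + 640\right) - 7302\right) \frac{1}{55} = \left(\frac{1}{2} \cdot \frac{1}{128} \cdot 426 - 7302\right) \frac{1}{55} = \left(\frac{213}{128} - 7302\right) \frac{1}{55} = \left(- \frac{934443}{128}\right) \frac{1}{55} = - \frac{934443}{7040}$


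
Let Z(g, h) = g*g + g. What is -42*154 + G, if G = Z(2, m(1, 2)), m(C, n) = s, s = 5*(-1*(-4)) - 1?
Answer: -6462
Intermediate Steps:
s = 19 (s = 5*4 - 1 = 20 - 1 = 19)
m(C, n) = 19
Z(g, h) = g + g² (Z(g, h) = g² + g = g + g²)
G = 6 (G = 2*(1 + 2) = 2*3 = 6)
-42*154 + G = -42*154 + 6 = -6468 + 6 = -6462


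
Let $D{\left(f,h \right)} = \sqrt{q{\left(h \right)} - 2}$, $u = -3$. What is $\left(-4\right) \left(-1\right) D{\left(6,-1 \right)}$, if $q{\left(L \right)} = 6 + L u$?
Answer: $4 \sqrt{7} \approx 10.583$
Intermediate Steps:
$q{\left(L \right)} = 6 - 3 L$ ($q{\left(L \right)} = 6 + L \left(-3\right) = 6 - 3 L$)
$D{\left(f,h \right)} = \sqrt{4 - 3 h}$ ($D{\left(f,h \right)} = \sqrt{\left(6 - 3 h\right) - 2} = \sqrt{4 - 3 h}$)
$\left(-4\right) \left(-1\right) D{\left(6,-1 \right)} = \left(-4\right) \left(-1\right) \sqrt{4 - -3} = 4 \sqrt{4 + 3} = 4 \sqrt{7}$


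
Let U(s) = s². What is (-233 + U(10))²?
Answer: 17689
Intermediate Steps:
(-233 + U(10))² = (-233 + 10²)² = (-233 + 100)² = (-133)² = 17689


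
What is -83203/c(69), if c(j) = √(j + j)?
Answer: -83203*√138/138 ≈ -7082.7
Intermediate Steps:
c(j) = √2*√j (c(j) = √(2*j) = √2*√j)
-83203/c(69) = -83203/(√2*√69) = -83203/(√138) = -83203*√138/138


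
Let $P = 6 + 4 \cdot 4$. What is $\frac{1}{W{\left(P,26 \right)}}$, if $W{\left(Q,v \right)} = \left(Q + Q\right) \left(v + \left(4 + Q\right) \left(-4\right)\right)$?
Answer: $- \frac{1}{3432} \approx -0.00029138$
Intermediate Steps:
$P = 22$ ($P = 6 + 16 = 22$)
$W{\left(Q,v \right)} = 2 Q \left(-16 + v - 4 Q\right)$ ($W{\left(Q,v \right)} = 2 Q \left(v - \left(16 + 4 Q\right)\right) = 2 Q \left(-16 + v - 4 Q\right)$)
$\frac{1}{W{\left(P,26 \right)}} = \frac{1}{2 \cdot 22 \left(-16 + 26 - 88\right)} = \frac{1}{2 \cdot 22 \left(-78\right)} = \frac{1}{-3432} = - \frac{1}{3432}$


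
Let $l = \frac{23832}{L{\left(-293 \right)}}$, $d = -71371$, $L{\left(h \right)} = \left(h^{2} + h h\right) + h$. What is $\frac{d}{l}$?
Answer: $- \frac{1359260695}{2648} \approx -5.1332 \cdot 10^{5}$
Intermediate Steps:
$L{\left(h \right)} = h + 2 h^{2}$ ($L{\left(h \right)} = \left(h^{2} + h^{2}\right) + h = 2 h^{2} + h = h + 2 h^{2}$)
$l = \frac{2648}{19045}$ ($l = \frac{23832}{\left(-293\right) \left(1 + 2 \left(-293\right)\right)} = \frac{23832}{\left(-293\right) \left(1 - 586\right)} = \frac{23832}{\left(-293\right) \left(-585\right)} = \frac{23832}{171405} = 23832 \cdot \frac{1}{171405} = \frac{2648}{19045} \approx 0.13904$)
$\frac{d}{l} = - \frac{71371}{\frac{2648}{19045}} = \left(-71371\right) \frac{19045}{2648} = - \frac{1359260695}{2648}$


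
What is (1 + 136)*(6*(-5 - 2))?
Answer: -5754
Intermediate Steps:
(1 + 136)*(6*(-5 - 2)) = 137*(6*(-7)) = 137*(-42) = -5754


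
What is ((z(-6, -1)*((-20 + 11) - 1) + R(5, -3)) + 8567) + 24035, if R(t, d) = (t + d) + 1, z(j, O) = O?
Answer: 32615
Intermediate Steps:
R(t, d) = 1 + d + t (R(t, d) = (d + t) + 1 = 1 + d + t)
((z(-6, -1)*((-20 + 11) - 1) + R(5, -3)) + 8567) + 24035 = ((-((-20 + 11) - 1) + (1 - 3 + 5)) + 8567) + 24035 = ((-(-9 - 1) + 3) + 8567) + 24035 = ((-1*(-10) + 3) + 8567) + 24035 = ((10 + 3) + 8567) + 24035 = (13 + 8567) + 24035 = 8580 + 24035 = 32615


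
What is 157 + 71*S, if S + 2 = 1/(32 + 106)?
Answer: 2141/138 ≈ 15.514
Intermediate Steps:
S = -275/138 (S = -2 + 1/(32 + 106) = -2 + 1/138 = -275/138 ≈ -1.9928)
157 + 71*S = 157 + 71*(-275/138) = 157 - 19525/138 = 2141/138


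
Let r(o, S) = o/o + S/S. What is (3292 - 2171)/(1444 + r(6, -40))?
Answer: 1121/1446 ≈ 0.77524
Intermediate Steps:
r(o, S) = 2 (r(o, S) = 1 + 1 = 2)
(3292 - 2171)/(1444 + r(6, -40)) = (3292 - 2171)/(1444 + 2) = 1121/1446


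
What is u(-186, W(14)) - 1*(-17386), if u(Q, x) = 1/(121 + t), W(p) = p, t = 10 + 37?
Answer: 2920849/168 ≈ 17386.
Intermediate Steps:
t = 47
u(Q, x) = 1/168 (u(Q, x) = 1/(121 + 47) = 1/168)
u(-186, W(14)) - 1*(-17386) = 1/168 - 1*(-17386) = 1/168 + 17386 = 2920849/168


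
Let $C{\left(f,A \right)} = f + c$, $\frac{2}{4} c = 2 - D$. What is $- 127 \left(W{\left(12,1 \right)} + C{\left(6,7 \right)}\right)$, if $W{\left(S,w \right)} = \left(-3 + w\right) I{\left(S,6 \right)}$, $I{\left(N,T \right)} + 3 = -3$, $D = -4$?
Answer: $-3810$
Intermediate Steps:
$I{\left(N,T \right)} = -6$ ($I{\left(N,T \right)} = -3 - 3 = -6$)
$c = 12$ ($c = 2 \left(2 - -4\right) = 2 \left(2 + 4\right) = 2 \cdot 6 = 12$)
$C{\left(f,A \right)} = 12 + f$ ($C{\left(f,A \right)} = f + 12 = 12 + f$)
$W{\left(S,w \right)} = 18 - 6 w$ ($W{\left(S,w \right)} = \left(-3 + w\right) \left(-6\right) = 18 - 6 w$)
$- 127 \left(W{\left(12,1 \right)} + C{\left(6,7 \right)}\right) = - 127 \left(\left(18 - 6\right) + \left(12 + 6\right)\right) = - 127 \left(\left(18 - 6\right) + 18\right) = - 127 \left(12 + 18\right) = \left(-127\right) 30 = -3810$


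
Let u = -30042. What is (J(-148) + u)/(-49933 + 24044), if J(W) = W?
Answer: 30190/25889 ≈ 1.1661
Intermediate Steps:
(J(-148) + u)/(-49933 + 24044) = (-148 - 30042)/(-49933 + 24044) = -30190/(-25889) = -30190*(-1/25889) = 30190/25889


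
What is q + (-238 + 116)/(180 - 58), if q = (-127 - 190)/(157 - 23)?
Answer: -451/134 ≈ -3.3657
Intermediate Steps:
q = -317/134 ≈ -2.3657
q + (-238 + 116)/(180 - 58) = -317/134 + (-238 + 116)/(180 - 58) = -317/134 - 122/122 = -317/134 - 122*1/122 = -317/134 - 1 = -451/134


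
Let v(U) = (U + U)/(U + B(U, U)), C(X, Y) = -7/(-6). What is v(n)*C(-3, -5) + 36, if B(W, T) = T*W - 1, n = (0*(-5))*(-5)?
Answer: 36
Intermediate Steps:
n = 0 (n = 0*(-5) = 0)
C(X, Y) = 7/6 (C(X, Y) = -7*(-⅙) = 7/6)
B(W, T) = -1 + T*W
v(U) = 2*U/(-1 + U + U²) (v(U) = (U + U)/(U + (-1 + U*U)) = (2*U)/(U + (-1 + U²)) = (2*U)/(-1 + U + U²) = 2*U/(-1 + U + U²))
v(n)*C(-3, -5) + 36 = (2*0/(-1 + 0 + 0²))*(7/6) + 36 = (2*0/(-1 + 0 + 0))*(7/6) + 36 = (2*0/(-1))*(7/6) + 36 = (2*0*(-1))*(7/6) + 36 = 0*(7/6) + 36 = 0 + 36 = 36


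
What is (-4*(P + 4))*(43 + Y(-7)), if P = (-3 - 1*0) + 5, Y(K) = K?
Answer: -864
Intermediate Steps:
P = 2 (P = (-3 + 0) + 5 = -3 + 5 = 2)
(-4*(P + 4))*(43 + Y(-7)) = (-4*(2 + 4))*(43 - 7) = -4*6*36 = -24*36 = -864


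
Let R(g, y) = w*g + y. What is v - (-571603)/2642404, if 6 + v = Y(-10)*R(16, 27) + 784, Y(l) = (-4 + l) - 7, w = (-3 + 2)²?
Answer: -329728897/2642404 ≈ -124.78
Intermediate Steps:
w = 1 (w = (-1)² = 1)
R(g, y) = g + y (R(g, y) = 1*g + y = g + y)
Y(l) = -11 + l
v = -125 (v = -6 + ((-11 - 10)*(16 + 27) + 784) = -6 + (-21*43 + 784) = -6 + (-903 + 784) = -6 - 119 = -125)
v - (-571603)/2642404 = -125 - (-571603)/2642404 = -125 - 1*(-571603/2642404) = -125 + 571603/2642404 = -329728897/2642404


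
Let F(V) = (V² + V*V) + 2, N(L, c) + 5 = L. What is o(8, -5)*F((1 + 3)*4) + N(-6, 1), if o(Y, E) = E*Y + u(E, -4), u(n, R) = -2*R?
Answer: -16459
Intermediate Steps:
N(L, c) = -5 + L
o(Y, E) = 8 + E*Y (o(Y, E) = E*Y - 2*(-4) = E*Y + 8 = 8 + E*Y)
F(V) = 2 + 2*V² (F(V) = (V² + V²) + 2 = 2*V² + 2 = 2 + 2*V²)
o(8, -5)*F((1 + 3)*4) + N(-6, 1) = (8 - 5*8)*(2 + 2*((1 + 3)*4)²) + (-5 - 6) = (8 - 40)*(2 + 2*(4*4)²) - 11 = -32*(2 + 2*16²) - 11 = -32*(2 + 2*256) - 11 = -32*(2 + 512) - 11 = -32*514 - 11 = -16448 - 11 = -16459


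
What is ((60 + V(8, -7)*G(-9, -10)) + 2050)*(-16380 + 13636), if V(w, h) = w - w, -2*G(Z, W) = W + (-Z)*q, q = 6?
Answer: -5789840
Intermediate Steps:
G(Z, W) = 3*Z - W/2 (G(Z, W) = -(W - Z*6)/2 = -(W - 6*Z)/2 = 3*Z - W/2)
V(w, h) = 0
((60 + V(8, -7)*G(-9, -10)) + 2050)*(-16380 + 13636) = ((60 + 0*(3*(-9) - ½*(-10))) + 2050)*(-16380 + 13636) = ((60 + 0*(-27 + 5)) + 2050)*(-2744) = ((60 + 0*(-22)) + 2050)*(-2744) = ((60 + 0) + 2050)*(-2744) = (60 + 2050)*(-2744) = 2110*(-2744) = -5789840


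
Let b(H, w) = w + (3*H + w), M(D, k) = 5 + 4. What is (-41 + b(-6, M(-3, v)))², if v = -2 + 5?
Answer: 1681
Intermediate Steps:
v = 3
M(D, k) = 9
b(H, w) = 2*w + 3*H (b(H, w) = w + (w + 3*H) = 2*w + 3*H)
(-41 + b(-6, M(-3, v)))² = (-41 + (2*9 + 3*(-6)))² = (-41 + (18 - 18))² = (-41 + 0)² = (-41)² = 1681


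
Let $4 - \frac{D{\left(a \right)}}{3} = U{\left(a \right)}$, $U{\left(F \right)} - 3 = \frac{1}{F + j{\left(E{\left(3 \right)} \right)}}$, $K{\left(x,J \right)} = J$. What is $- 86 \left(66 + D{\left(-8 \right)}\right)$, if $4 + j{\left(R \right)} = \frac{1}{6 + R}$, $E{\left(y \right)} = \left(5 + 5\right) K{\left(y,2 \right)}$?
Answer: $- \frac{1852182}{311} \approx -5955.6$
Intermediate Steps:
$E{\left(y \right)} = 20$ ($E{\left(y \right)} = \left(5 + 5\right) 2 = 10 \cdot 2 = 20$)
$j{\left(R \right)} = -4 + \frac{1}{6 + R}$
$U{\left(F \right)} = 3 + \frac{1}{- \frac{103}{26} + F}$ ($U{\left(F \right)} = 3 + \frac{1}{F + \frac{-23 - 80}{6 + 20}} = 3 + \frac{1}{F + \frac{-23 - 80}{26}} = 3 + \frac{1}{F + \frac{1}{26} \left(-103\right)} = 3 + \frac{1}{F - \frac{103}{26}} = 3 + \frac{1}{- \frac{103}{26} + F}$)
$D{\left(a \right)} = 12 - \frac{3 \left(-283 + 78 a\right)}{-103 + 26 a}$ ($D{\left(a \right)} = 12 - 3 \frac{-283 + 78 a}{-103 + 26 a} = 12 - \frac{3 \left(-283 + 78 a\right)}{-103 + 26 a}$)
$- 86 \left(66 + D{\left(-8 \right)}\right) = - 86 \left(66 + \frac{3 \left(-129 + 26 \left(-8\right)\right)}{-103 + 26 \left(-8\right)}\right) = - 86 \left(66 + \frac{3 \left(-129 - 208\right)}{-103 - 208}\right) = - 86 \left(66 + 3 \frac{1}{-311} \left(-337\right)\right) = - 86 \left(66 + 3 \left(- \frac{1}{311}\right) \left(-337\right)\right) = - 86 \left(66 + \frac{1011}{311}\right) = \left(-86\right) \frac{21537}{311} = - \frac{1852182}{311}$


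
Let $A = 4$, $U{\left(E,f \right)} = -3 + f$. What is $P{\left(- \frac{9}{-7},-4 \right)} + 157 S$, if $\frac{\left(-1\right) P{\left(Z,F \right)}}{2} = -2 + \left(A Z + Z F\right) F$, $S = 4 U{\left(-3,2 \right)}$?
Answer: $-624$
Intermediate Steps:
$S = -4$ ($S = 4 \left(-3 + 2\right) = 4 \left(-1\right) = -4$)
$P{\left(Z,F \right)} = 4 - 2 F \left(4 Z + F Z\right)$ ($P{\left(Z,F \right)} = - 2 \left(-2 + \left(4 Z + Z F\right) F\right) = - 2 \left(-2 + \left(4 Z + F Z\right) F\right) = - 2 \left(-2 + F \left(4 Z + F Z\right)\right) = 4 - 2 F \left(4 Z + F Z\right)$)
$P{\left(- \frac{9}{-7},-4 \right)} + 157 S = \left(4 - - 32 \left(- \frac{9}{-7}\right) - 2 \left(- \frac{9}{-7}\right) \left(-4\right)^{2}\right) + 157 \left(-4\right) = \left(4 - - 32 \left(\left(-9\right) \left(- \frac{1}{7}\right)\right) - 2 \left(\left(-9\right) \left(- \frac{1}{7}\right)\right) 16\right) - 628 = \left(4 - \left(-32\right) \frac{9}{7} - \frac{18}{7} \cdot 16\right) - 628 = \left(4 + \frac{288}{7} - \frac{288}{7}\right) - 628 = 4 - 628 = -624$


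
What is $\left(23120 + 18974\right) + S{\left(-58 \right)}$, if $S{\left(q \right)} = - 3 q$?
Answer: $42268$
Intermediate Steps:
$\left(23120 + 18974\right) + S{\left(-58 \right)} = \left(23120 + 18974\right) - -174 = 42094 + 174 = 42268$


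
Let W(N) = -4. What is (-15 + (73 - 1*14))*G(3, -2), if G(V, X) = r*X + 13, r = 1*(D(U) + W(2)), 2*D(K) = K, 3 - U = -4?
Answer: 616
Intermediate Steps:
U = 7 (U = 3 - 1*(-4) = 3 + 4 = 7)
D(K) = K/2
r = -½ (r = 1*((½)*7 - 4) = 1*(7/2 - 4) = 1*(-½) = -½ ≈ -0.50000)
G(V, X) = 13 - X/2 (G(V, X) = -X/2 + 13 = 13 - X/2)
(-15 + (73 - 1*14))*G(3, -2) = (-15 + (73 - 1*14))*(13 - ½*(-2)) = (-15 + (73 - 14))*(13 + 1) = (-15 + 59)*14 = 44*14 = 616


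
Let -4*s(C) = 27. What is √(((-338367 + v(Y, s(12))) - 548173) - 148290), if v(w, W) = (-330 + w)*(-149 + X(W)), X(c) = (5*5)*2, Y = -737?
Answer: I*√929197 ≈ 963.95*I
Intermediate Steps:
s(C) = -27/4 (s(C) = -¼*27 = -27/4)
X(c) = 50 (X(c) = 25*2 = 50)
v(w, W) = 32670 - 99*w (v(w, W) = (-330 + w)*(-149 + 50) = (-330 + w)*(-99) = 32670 - 99*w)
√(((-338367 + v(Y, s(12))) - 548173) - 148290) = √(((-338367 + (32670 - 99*(-737))) - 548173) - 148290) = √(((-338367 + (32670 + 72963)) - 548173) - 148290) = √(((-338367 + 105633) - 548173) - 148290) = √((-232734 - 548173) - 148290) = √(-780907 - 148290) = √(-929197) = I*√929197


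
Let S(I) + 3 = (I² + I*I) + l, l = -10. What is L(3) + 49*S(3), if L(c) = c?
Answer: 248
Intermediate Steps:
S(I) = -13 + 2*I² (S(I) = -3 + ((I² + I*I) - 10) = -3 + ((I² + I²) - 10) = -3 + (2*I² - 10) = -3 + (-10 + 2*I²) = -13 + 2*I²)
L(3) + 49*S(3) = 3 + 49*(-13 + 2*3²) = 3 + 49*(-13 + 2*9) = 3 + 49*(-13 + 18) = 3 + 49*5 = 3 + 245 = 248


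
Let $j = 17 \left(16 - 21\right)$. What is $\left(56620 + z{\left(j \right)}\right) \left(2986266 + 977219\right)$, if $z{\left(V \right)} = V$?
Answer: $224075624475$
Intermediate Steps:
$j = -85$ ($j = 17 \left(-5\right) = -85$)
$\left(56620 + z{\left(j \right)}\right) \left(2986266 + 977219\right) = \left(56620 - 85\right) \left(2986266 + 977219\right) = 56535 \cdot 3963485 = 224075624475$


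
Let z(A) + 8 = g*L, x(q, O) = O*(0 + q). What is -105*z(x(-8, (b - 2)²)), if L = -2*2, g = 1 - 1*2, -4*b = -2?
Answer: 420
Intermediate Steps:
b = ½ (b = -¼*(-2) = ½ ≈ 0.50000)
g = -1 (g = 1 - 2 = -1)
L = -4
x(q, O) = O*q
z(A) = -4 (z(A) = -8 - 1*(-4) = -8 + 4 = -4)
-105*z(x(-8, (b - 2)²)) = -105*(-4) = 420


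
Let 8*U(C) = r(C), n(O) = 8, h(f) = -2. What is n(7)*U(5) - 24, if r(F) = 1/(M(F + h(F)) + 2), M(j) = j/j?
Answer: -71/3 ≈ -23.667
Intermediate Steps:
M(j) = 1
r(F) = ⅓ (r(F) = 1/(1 + 2) = 1/3 = ⅓)
U(C) = 1/24 (U(C) = (⅛)*(⅓) = 1/24)
n(7)*U(5) - 24 = 8*(1/24) - 24 = ⅓ - 24 = -71/3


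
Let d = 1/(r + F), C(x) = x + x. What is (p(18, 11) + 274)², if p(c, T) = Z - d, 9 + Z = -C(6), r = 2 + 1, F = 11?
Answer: 12538681/196 ≈ 63973.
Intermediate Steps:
r = 3
C(x) = 2*x
d = 1/14 (d = 1/(3 + 11) = 1/14 ≈ 0.071429)
Z = -21 (Z = -9 - 2*6 = -9 - 1*12 = -9 - 12 = -21)
p(c, T) = -295/14 (p(c, T) = -21 - 1*1/14 = -21 - 1/14 = -295/14)
(p(18, 11) + 274)² = (-295/14 + 274)² = (3541/14)² = 12538681/196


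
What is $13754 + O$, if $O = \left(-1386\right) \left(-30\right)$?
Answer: $55334$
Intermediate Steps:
$O = 41580$
$13754 + O = 13754 + 41580 = 55334$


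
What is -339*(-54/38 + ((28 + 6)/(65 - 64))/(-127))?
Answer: 1381425/2413 ≈ 572.49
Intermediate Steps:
-339*(-54/38 + ((28 + 6)/(65 - 64))/(-127)) = -339*(-54*1/38 + (34/1)*(-1/127)) = -339*(-27/19 + (34*1)*(-1/127)) = -339*(-27/19 + 34*(-1/127)) = -339*(-27/19 - 34/127) = -339*(-4075/2413) = 1381425/2413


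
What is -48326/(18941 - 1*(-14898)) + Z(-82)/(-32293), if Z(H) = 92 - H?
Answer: -1566479504/1092762827 ≈ -1.4335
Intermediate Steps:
-48326/(18941 - 1*(-14898)) + Z(-82)/(-32293) = -48326/(18941 - 1*(-14898)) + (92 - 1*(-82))/(-32293) = -48326/(18941 + 14898) + (92 + 82)*(-1/32293) = -48326/33839 + 174*(-1/32293) = -48326*1/33839 - 174/32293 = -48326/33839 - 174/32293 = -1566479504/1092762827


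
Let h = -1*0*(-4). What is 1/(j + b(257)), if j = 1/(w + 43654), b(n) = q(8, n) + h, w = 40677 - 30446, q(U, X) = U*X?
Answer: 53885/110787561 ≈ 0.00048638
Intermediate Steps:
w = 10231
h = 0 (h = 0*(-4) = 0)
b(n) = 8*n (b(n) = 8*n + 0 = 8*n)
j = 1/53885 (j = 1/(10231 + 43654) = 1/53885 ≈ 1.8558e-5)
1/(j + b(257)) = 1/(1/53885 + 8*257) = 1/(1/53885 + 2056) = 1/(110787561/53885) = 53885/110787561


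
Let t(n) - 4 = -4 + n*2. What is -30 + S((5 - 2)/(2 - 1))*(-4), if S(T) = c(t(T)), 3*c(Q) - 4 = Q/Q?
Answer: -110/3 ≈ -36.667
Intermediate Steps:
t(n) = 2*n (t(n) = 4 + (-4 + n*2) = 4 + (-4 + 2*n) = 2*n)
c(Q) = 5/3 (c(Q) = 4/3 + (Q/Q)/3 = 4/3 + (1/3)*1 = 4/3 + 1/3 = 5/3)
S(T) = 5/3
-30 + S((5 - 2)/(2 - 1))*(-4) = -30 + (5/3)*(-4) = -30 - 20/3 = -110/3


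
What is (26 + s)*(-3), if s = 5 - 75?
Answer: 132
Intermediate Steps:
s = -70
(26 + s)*(-3) = (26 - 70)*(-3) = -44*(-3) = 132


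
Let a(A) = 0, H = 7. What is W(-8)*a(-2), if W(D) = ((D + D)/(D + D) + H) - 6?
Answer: 0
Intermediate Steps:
W(D) = 2 (W(D) = ((D + D)/(D + D) + 7) - 6 = ((2*D)/((2*D)) + 7) - 6 = ((2*D)*(1/(2*D)) + 7) - 6 = (1 + 7) - 6 = 8 - 6 = 2)
W(-8)*a(-2) = 2*0 = 0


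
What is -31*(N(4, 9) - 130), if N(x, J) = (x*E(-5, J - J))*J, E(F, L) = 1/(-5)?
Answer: 21266/5 ≈ 4253.2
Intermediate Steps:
E(F, L) = -1/5
N(x, J) = -J*x/5 (N(x, J) = (x*(-1/5))*J = (-x/5)*J = -J*x/5)
-31*(N(4, 9) - 130) = -31*(-1/5*9*4 - 130) = -31*(-36/5 - 130) = -31*(-686/5) = 21266/5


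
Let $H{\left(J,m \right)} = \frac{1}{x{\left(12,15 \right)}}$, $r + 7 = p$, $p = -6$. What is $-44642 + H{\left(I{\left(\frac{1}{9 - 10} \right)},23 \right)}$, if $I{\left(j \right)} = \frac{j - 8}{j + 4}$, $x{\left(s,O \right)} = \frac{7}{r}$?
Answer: $- \frac{312507}{7} \approx -44644.0$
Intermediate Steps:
$r = -13$ ($r = -7 - 6 = -13$)
$x{\left(s,O \right)} = - \frac{7}{13}$ ($x{\left(s,O \right)} = \frac{7}{-13} = 7 \left(- \frac{1}{13}\right) = - \frac{7}{13}$)
$I{\left(j \right)} = \frac{-8 + j}{4 + j}$
$H{\left(J,m \right)} = - \frac{13}{7}$ ($H{\left(J,m \right)} = \frac{1}{- \frac{7}{13}} = - \frac{13}{7}$)
$-44642 + H{\left(I{\left(\frac{1}{9 - 10} \right)},23 \right)} = -44642 - \frac{13}{7} = - \frac{312507}{7}$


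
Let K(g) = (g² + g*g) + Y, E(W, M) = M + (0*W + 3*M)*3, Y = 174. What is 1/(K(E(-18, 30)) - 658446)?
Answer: -1/478272 ≈ -2.0909e-6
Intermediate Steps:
E(W, M) = 10*M (E(W, M) = M + (0 + 3*M)*3 = M + (3*M)*3 = M + 9*M = 10*M)
K(g) = 174 + 2*g² (K(g) = (g² + g*g) + 174 = (g² + g²) + 174 = 2*g² + 174 = 174 + 2*g²)
1/(K(E(-18, 30)) - 658446) = 1/((174 + 2*(10*30)²) - 658446) = 1/((174 + 2*300²) - 658446) = 1/((174 + 2*90000) - 658446) = 1/((174 + 180000) - 658446) = 1/(180174 - 658446) = 1/(-478272) = -1/478272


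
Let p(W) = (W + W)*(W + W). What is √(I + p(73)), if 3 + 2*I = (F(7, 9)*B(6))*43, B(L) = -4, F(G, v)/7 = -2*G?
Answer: √118970/2 ≈ 172.46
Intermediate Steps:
F(G, v) = -14*G (F(G, v) = 7*(-2*G) = -14*G)
I = 16853/2 (I = -3/2 + ((-14*7*(-4))*43)/2 = -3/2 + (-98*(-4)*43)/2 = -3/2 + (392*43)/2 = -3/2 + (½)*16856 = -3/2 + 8428 = 16853/2 ≈ 8426.5)
p(W) = 4*W² (p(W) = (2*W)*(2*W) = 4*W²)
√(I + p(73)) = √(16853/2 + 4*73²) = √(16853/2 + 4*5329) = √(16853/2 + 21316) = √(59485/2) = √118970/2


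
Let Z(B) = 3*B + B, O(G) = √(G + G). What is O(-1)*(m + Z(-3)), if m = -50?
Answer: -62*I*√2 ≈ -87.681*I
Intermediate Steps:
O(G) = √2*√G (O(G) = √(2*G) = √2*√G)
Z(B) = 4*B
O(-1)*(m + Z(-3)) = (√2*√(-1))*(-50 + 4*(-3)) = (√2*I)*(-50 - 12) = (I*√2)*(-62) = -62*I*√2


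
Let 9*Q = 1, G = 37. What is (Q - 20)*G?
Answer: -6623/9 ≈ -735.89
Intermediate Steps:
Q = 1/9 (Q = (1/9)*1 = 1/9 ≈ 0.11111)
(Q - 20)*G = (1/9 - 20)*37 = -179/9*37 = -6623/9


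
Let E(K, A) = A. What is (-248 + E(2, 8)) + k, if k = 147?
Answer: -93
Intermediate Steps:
(-248 + E(2, 8)) + k = (-248 + 8) + 147 = -240 + 147 = -93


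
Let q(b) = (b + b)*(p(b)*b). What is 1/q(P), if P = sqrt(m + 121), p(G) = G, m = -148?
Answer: I*sqrt(3)/486 ≈ 0.0035639*I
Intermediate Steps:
P = 3*I*sqrt(3) (P = sqrt(-148 + 121) = sqrt(-27) = 3*I*sqrt(3) ≈ 5.1962*I)
q(b) = 2*b**3 (q(b) = (b + b)*(b*b) = (2*b)*b**2 = 2*b**3)
1/q(P) = 1/(2*(3*I*sqrt(3))**3) = 1/(2*(-81*I*sqrt(3))) = 1/(-162*I*sqrt(3)) = I*sqrt(3)/486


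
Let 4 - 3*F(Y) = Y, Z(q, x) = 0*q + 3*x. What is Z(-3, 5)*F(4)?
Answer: 0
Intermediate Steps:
Z(q, x) = 3*x (Z(q, x) = 0 + 3*x = 3*x)
F(Y) = 4/3 - Y/3
Z(-3, 5)*F(4) = (3*5)*(4/3 - 1/3*4) = 15*(4/3 - 4/3) = 15*0 = 0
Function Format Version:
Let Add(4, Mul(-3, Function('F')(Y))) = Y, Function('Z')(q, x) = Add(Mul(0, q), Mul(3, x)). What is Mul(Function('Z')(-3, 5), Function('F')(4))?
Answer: 0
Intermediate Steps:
Function('Z')(q, x) = Mul(3, x) (Function('Z')(q, x) = Add(0, Mul(3, x)) = Mul(3, x))
Function('F')(Y) = Add(Rational(4, 3), Mul(Rational(-1, 3), Y))
Mul(Function('Z')(-3, 5), Function('F')(4)) = Mul(Mul(3, 5), Add(Rational(4, 3), Mul(Rational(-1, 3), 4))) = Mul(15, Add(Rational(4, 3), Rational(-4, 3))) = Mul(15, 0) = 0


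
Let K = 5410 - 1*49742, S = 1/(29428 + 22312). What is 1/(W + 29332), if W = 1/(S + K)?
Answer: 2293737679/67279913548688 ≈ 3.4092e-5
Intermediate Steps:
S = 1/51740 ≈ 1.9327e-5
K = -44332 (K = 5410 - 49742 = -44332)
W = -51740/2293737679 (W = 1/(1/51740 - 44332) = 1/(-2293737679/51740) = -51740/2293737679 ≈ -2.2557e-5)
1/(W + 29332) = 1/(-51740/2293737679 + 29332) = 1/(67279913548688/2293737679) = 2293737679/67279913548688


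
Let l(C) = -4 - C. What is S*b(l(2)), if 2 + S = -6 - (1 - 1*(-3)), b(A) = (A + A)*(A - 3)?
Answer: -1296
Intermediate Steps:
b(A) = 2*A*(-3 + A) (b(A) = (2*A)*(-3 + A) = 2*A*(-3 + A))
S = -12 (S = -2 + (-6 - (1 - 1*(-3))) = -2 + (-6 - (1 + 3)) = -2 + (-6 - 1*4) = -2 + (-6 - 4) = -2 - 10 = -12)
S*b(l(2)) = -24*(-4 - 1*2)*(-3 + (-4 - 1*2)) = -24*(-4 - 2)*(-3 + (-4 - 2)) = -24*(-6)*(-3 - 6) = -24*(-6)*(-9) = -12*108 = -1296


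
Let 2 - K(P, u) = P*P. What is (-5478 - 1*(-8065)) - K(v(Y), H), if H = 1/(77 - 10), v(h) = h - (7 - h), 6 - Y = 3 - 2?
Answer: 2594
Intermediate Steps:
Y = 5 (Y = 6 - (3 - 2) = 6 - 1*1 = 6 - 1 = 5)
v(h) = -7 + 2*h (v(h) = h + (-7 + h) = -7 + 2*h)
H = 1/67 ≈ 0.014925
K(P, u) = 2 - P² (K(P, u) = 2 - P*P = 2 - P²)
(-5478 - 1*(-8065)) - K(v(Y), H) = (-5478 - 1*(-8065)) - (2 - (-7 + 2*5)²) = (-5478 + 8065) - (2 - (-7 + 10)²) = 2587 - (2 - 1*3²) = 2587 - (2 - 1*9) = 2587 - (2 - 9) = 2587 - 1*(-7) = 2587 + 7 = 2594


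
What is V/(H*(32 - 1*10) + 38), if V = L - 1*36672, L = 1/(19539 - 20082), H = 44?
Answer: -19912897/546258 ≈ -36.453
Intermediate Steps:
L = -1/543 (L = 1/(-543) = -1/543 ≈ -0.0018416)
V = -19912897/543 (V = -1/543 - 1*36672 = -1/543 - 36672 = -19912897/543 ≈ -36672.)
V/(H*(32 - 1*10) + 38) = -19912897/(543*(44*(32 - 1*10) + 38)) = -19912897/(543*(44*(32 - 10) + 38)) = -19912897/(543*(44*22 + 38)) = -19912897/(543*(968 + 38)) = -19912897/543/1006 = -19912897/543*1/1006 = -19912897/546258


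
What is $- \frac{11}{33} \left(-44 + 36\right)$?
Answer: $\frac{8}{3} \approx 2.6667$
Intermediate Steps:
$- \frac{11}{33} \left(-44 + 36\right) = \left(-11\right) \frac{1}{33} \left(-8\right) = \left(- \frac{1}{3}\right) \left(-8\right) = \frac{8}{3}$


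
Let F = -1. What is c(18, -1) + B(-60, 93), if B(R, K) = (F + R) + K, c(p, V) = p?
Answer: 50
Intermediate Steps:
B(R, K) = -1 + K + R (B(R, K) = (-1 + R) + K = -1 + K + R)
c(18, -1) + B(-60, 93) = 18 + (-1 + 93 - 60) = 18 + 32 = 50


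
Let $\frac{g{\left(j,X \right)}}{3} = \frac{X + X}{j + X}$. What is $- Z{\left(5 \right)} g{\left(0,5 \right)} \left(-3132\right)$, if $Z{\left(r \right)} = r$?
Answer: $93960$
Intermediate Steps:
$g{\left(j,X \right)} = \frac{6 X}{X + j}$ ($g{\left(j,X \right)} = 3 \frac{X + X}{j + X} = 3 \frac{2 X}{X + j} = \frac{6 X}{X + j}$)
$- Z{\left(5 \right)} g{\left(0,5 \right)} \left(-3132\right) = \left(-1\right) 5 \cdot 6 \cdot 5 \frac{1}{5 + 0} \left(-3132\right) = - 5 \cdot 6 \cdot 5 \cdot \frac{1}{5} \left(-3132\right) = \left(-5\right) 6 \left(-3132\right) = \left(-30\right) \left(-3132\right) = 93960$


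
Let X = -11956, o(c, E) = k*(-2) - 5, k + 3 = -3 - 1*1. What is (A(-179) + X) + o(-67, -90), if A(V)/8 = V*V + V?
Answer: 242949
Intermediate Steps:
k = -7 (k = -3 + (-3 - 1*1) = -3 + (-3 - 1) = -3 - 4 = -7)
o(c, E) = 9 (o(c, E) = -7*(-2) - 5 = 14 - 5 = 9)
A(V) = 8*V + 8*V² (A(V) = 8*(V*V + V) = 8*(V² + V) = 8*(V + V²) = 8*V + 8*V²)
(A(-179) + X) + o(-67, -90) = (8*(-179)*(1 - 179) - 11956) + 9 = (8*(-179)*(-178) - 11956) + 9 = (254896 - 11956) + 9 = 242940 + 9 = 242949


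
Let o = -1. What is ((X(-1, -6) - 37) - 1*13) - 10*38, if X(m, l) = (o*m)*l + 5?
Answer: -431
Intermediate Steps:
X(m, l) = 5 - l*m (X(m, l) = (-m)*l + 5 = -l*m + 5 = 5 - l*m)
((X(-1, -6) - 37) - 1*13) - 10*38 = (((5 - 1*(-6)*(-1)) - 37) - 1*13) - 10*38 = (((5 - 6) - 37) - 13) - 380 = ((-1 - 37) - 13) - 380 = (-38 - 13) - 380 = -51 - 380 = -431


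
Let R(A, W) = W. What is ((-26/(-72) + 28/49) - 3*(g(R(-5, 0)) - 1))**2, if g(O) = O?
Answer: 982081/63504 ≈ 15.465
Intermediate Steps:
((-26/(-72) + 28/49) - 3*(g(R(-5, 0)) - 1))**2 = ((-26/(-72) + 28/49) - 3*(0 - 1))**2 = ((-26*(-1/72) + 28*(1/49)) - 3*(-1))**2 = ((13/36 + 4/7) + 3)**2 = (235/252 + 3)**2 = (991/252)**2 = 982081/63504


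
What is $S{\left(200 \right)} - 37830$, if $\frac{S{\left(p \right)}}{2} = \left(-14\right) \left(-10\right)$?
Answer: $-37550$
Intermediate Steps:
$S{\left(p \right)} = 280$ ($S{\left(p \right)} = 2 \left(\left(-14\right) \left(-10\right)\right) = 2 \cdot 140 = 280$)
$S{\left(200 \right)} - 37830 = 280 - 37830 = -37550$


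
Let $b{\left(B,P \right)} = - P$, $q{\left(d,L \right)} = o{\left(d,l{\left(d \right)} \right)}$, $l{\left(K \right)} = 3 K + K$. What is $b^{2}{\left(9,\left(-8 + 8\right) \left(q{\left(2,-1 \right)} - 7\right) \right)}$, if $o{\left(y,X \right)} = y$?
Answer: $0$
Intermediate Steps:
$l{\left(K \right)} = 4 K$
$q{\left(d,L \right)} = d$
$b^{2}{\left(9,\left(-8 + 8\right) \left(q{\left(2,-1 \right)} - 7\right) \right)} = \left(- \left(-8 + 8\right) \left(2 - 7\right)\right)^{2} = \left(- 0 \left(-5\right)\right)^{2} = \left(\left(-1\right) 0\right)^{2} = 0^{2} = 0$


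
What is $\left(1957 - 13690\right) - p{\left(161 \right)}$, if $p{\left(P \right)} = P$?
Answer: $-11894$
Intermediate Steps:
$\left(1957 - 13690\right) - p{\left(161 \right)} = \left(1957 - 13690\right) - 161 = -11733 - 161 = -11894$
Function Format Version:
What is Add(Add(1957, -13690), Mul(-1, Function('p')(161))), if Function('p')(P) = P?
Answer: -11894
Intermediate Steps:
Add(Add(1957, -13690), Mul(-1, Function('p')(161))) = Add(Add(1957, -13690), Mul(-1, 161)) = Add(-11733, -161) = -11894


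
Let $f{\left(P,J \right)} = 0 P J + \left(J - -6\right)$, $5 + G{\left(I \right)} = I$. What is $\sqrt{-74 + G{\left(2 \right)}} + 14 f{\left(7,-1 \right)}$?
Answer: $70 + i \sqrt{77} \approx 70.0 + 8.775 i$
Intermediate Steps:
$G{\left(I \right)} = -5 + I$
$f{\left(P,J \right)} = 6 + J$ ($f{\left(P,J \right)} = 0 J + \left(J + 6\right) = 0 + \left(6 + J\right) = 6 + J$)
$\sqrt{-74 + G{\left(2 \right)}} + 14 f{\left(7,-1 \right)} = \sqrt{-74 + \left(-5 + 2\right)} + 14 \left(6 - 1\right) = \sqrt{-74 - 3} + 14 \cdot 5 = \sqrt{-77} + 70 = i \sqrt{77} + 70 = 70 + i \sqrt{77}$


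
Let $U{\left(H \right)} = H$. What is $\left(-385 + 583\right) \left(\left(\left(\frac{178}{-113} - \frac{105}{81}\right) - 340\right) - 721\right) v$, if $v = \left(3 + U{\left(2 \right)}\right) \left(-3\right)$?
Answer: $\frac{357045920}{113} \approx 3.1597 \cdot 10^{6}$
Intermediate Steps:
$v = -15$ ($v = \left(3 + 2\right) \left(-3\right) = 5 \left(-3\right) = -15$)
$\left(-385 + 583\right) \left(\left(\left(\frac{178}{-113} - \frac{105}{81}\right) - 340\right) - 721\right) v = \left(-385 + 583\right) \left(\left(\left(\frac{178}{-113} - \frac{105}{81}\right) - 340\right) - 721\right) \left(-15\right) = 198 \left(\left(\left(178 \left(- \frac{1}{113}\right) - \frac{35}{27}\right) - 340\right) - 721\right) \left(-15\right) = 198 \left(\left(\left(- \frac{178}{113} - \frac{35}{27}\right) - 340\right) - 721\right) \left(-15\right) = 198 \left(\left(- \frac{8761}{3051} - 340\right) - 721\right) \left(-15\right) = 198 \left(- \frac{1046101}{3051} - 721\right) \left(-15\right) = 198 \left(- \frac{3245872}{3051}\right) \left(-15\right) = \left(- \frac{71409184}{339}\right) \left(-15\right) = \frac{357045920}{113}$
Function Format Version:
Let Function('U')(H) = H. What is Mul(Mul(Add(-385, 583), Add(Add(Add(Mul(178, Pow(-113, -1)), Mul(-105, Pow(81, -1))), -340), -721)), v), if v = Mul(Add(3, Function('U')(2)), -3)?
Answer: Rational(357045920, 113) ≈ 3.1597e+6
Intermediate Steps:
v = -15 (v = Mul(Add(3, 2), -3) = Mul(5, -3) = -15)
Mul(Mul(Add(-385, 583), Add(Add(Add(Mul(178, Pow(-113, -1)), Mul(-105, Pow(81, -1))), -340), -721)), v) = Mul(Mul(Add(-385, 583), Add(Add(Add(Mul(178, Pow(-113, -1)), Mul(-105, Pow(81, -1))), -340), -721)), -15) = Mul(Mul(198, Add(Add(Add(Mul(178, Rational(-1, 113)), Mul(-105, Rational(1, 81))), -340), -721)), -15) = Mul(Mul(198, Add(Add(Add(Rational(-178, 113), Rational(-35, 27)), -340), -721)), -15) = Mul(Mul(198, Add(Add(Rational(-8761, 3051), -340), -721)), -15) = Mul(Mul(198, Add(Rational(-1046101, 3051), -721)), -15) = Mul(Mul(198, Rational(-3245872, 3051)), -15) = Mul(Rational(-71409184, 339), -15) = Rational(357045920, 113)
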